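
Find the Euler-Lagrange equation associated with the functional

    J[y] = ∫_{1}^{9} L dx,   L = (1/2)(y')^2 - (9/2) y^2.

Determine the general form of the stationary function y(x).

The Lagrangian is L = (1/2)(y')^2 - (9/2) y^2.
∂L/∂y = -9y.
∂L/∂y' = y'.
The Euler-Lagrange equation d/dx(∂L/∂y') − ∂L/∂y = 0 becomes:
    y'' + 9 y = 0
General solution: y(x) = A sin(3x) + B cos(3x), where A and B are arbitrary constants fixed by the endpoint conditions.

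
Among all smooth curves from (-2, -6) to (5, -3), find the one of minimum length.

Arc-length functional: J[y] = ∫ sqrt(1 + (y')^2) dx.
Lagrangian L = sqrt(1 + (y')^2) has no explicit y dependence, so ∂L/∂y = 0 and the Euler-Lagrange equation gives
    d/dx( y' / sqrt(1 + (y')^2) ) = 0  ⇒  y' / sqrt(1 + (y')^2) = const.
Hence y' is constant, so y(x) is affine.
Fitting the endpoints (-2, -6) and (5, -3):
    slope m = ((-3) − (-6)) / (5 − (-2)) = 3/7,
    intercept c = (-6) − m·(-2) = -36/7.
Extremal: y(x) = (3/7) x - 36/7.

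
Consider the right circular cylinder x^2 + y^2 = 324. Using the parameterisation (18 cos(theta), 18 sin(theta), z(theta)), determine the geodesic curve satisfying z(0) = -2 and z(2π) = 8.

Parameterise the cylinder of radius R = 18 as
    r(θ) = (18 cos θ, 18 sin θ, z(θ)).
The arc-length element is
    ds = sqrt(324 + (dz/dθ)^2) dθ,
so the Lagrangian is L = sqrt(324 + z'^2).
L depends on z' only, not on z or θ, so ∂L/∂z = 0 and
    ∂L/∂z' = z' / sqrt(324 + z'^2).
The Euler-Lagrange equation gives
    d/dθ( z' / sqrt(324 + z'^2) ) = 0,
so z' is constant. Integrating once:
    z(θ) = a θ + b,
a helix on the cylinder (a straight line when the cylinder is unrolled). The constants a, b are determined by the endpoint conditions.
With endpoint conditions z(0) = -2 and z(2π) = 8: from z(0) = b we get b = -2, and a·2π + -2 = 8 gives a = 5/π, so
    z(θ) = (5/π) θ − 2.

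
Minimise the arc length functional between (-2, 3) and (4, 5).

Arc-length functional: J[y] = ∫ sqrt(1 + (y')^2) dx.
Lagrangian L = sqrt(1 + (y')^2) has no explicit y dependence, so ∂L/∂y = 0 and the Euler-Lagrange equation gives
    d/dx( y' / sqrt(1 + (y')^2) ) = 0  ⇒  y' / sqrt(1 + (y')^2) = const.
Hence y' is constant, so y(x) is affine.
Fitting the endpoints (-2, 3) and (4, 5):
    slope m = (5 − 3) / (4 − (-2)) = 1/3,
    intercept c = 3 − m·(-2) = 11/3.
Extremal: y(x) = (1/3) x + 11/3.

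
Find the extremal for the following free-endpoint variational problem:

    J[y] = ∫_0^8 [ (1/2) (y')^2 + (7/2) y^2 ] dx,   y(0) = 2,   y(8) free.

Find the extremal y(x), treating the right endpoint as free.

The Lagrangian L = (1/2) (y')^2 + (7/2) y^2 gives
    ∂L/∂y = 7 y,   ∂L/∂y' = y'.
Euler-Lagrange: y'' − 7 y = 0.
With k = sqrt(7), the general solution is
    y(x) = A cosh(sqrt(7) x) + B sinh(sqrt(7) x).
Fixed left endpoint y(0) = 2 ⇒ A = 2.
The right endpoint x = 8 is free, so the natural (transversality) condition is ∂L/∂y' |_{x=8} = 0, i.e. y'(8) = 0.
Compute y'(x) = A k sinh(k x) + B k cosh(k x), so
    y'(8) = A k sinh(k·8) + B k cosh(k·8) = 0
    ⇒ B = −A tanh(k·8) = − 2 tanh(sqrt(7)·8).
Therefore the extremal is
    y(x) = 2 cosh(sqrt(7) x) − 2 tanh(sqrt(7)·8) sinh(sqrt(7) x).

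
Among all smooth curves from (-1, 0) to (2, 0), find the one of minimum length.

Arc-length functional: J[y] = ∫ sqrt(1 + (y')^2) dx.
Lagrangian L = sqrt(1 + (y')^2) has no explicit y dependence, so ∂L/∂y = 0 and the Euler-Lagrange equation gives
    d/dx( y' / sqrt(1 + (y')^2) ) = 0  ⇒  y' / sqrt(1 + (y')^2) = const.
Hence y' is constant, so y(x) is affine.
Fitting the endpoints (-1, 0) and (2, 0):
    slope m = (0 − 0) / (2 − (-1)) = 0,
    intercept c = 0 − m·(-1) = 0.
Extremal: y(x) = 0.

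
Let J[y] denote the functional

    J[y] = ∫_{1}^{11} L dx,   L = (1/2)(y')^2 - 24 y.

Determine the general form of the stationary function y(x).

The Lagrangian is L = (1/2)(y')^2 - 24 y.
∂L/∂y = -24.
∂L/∂y' = y'.
The Euler-Lagrange equation d/dx(∂L/∂y') − ∂L/∂y = 0 becomes:
    y'' + 24 = 0
General solution: y(x) = -12 x^2 + A x + B, where A and B are arbitrary constants fixed by the endpoint conditions.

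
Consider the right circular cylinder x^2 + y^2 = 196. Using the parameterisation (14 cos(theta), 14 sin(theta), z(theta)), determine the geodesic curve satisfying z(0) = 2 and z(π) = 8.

Parameterise the cylinder of radius R = 14 as
    r(θ) = (14 cos θ, 14 sin θ, z(θ)).
The arc-length element is
    ds = sqrt(196 + (dz/dθ)^2) dθ,
so the Lagrangian is L = sqrt(196 + z'^2).
L depends on z' only, not on z or θ, so ∂L/∂z = 0 and
    ∂L/∂z' = z' / sqrt(196 + z'^2).
The Euler-Lagrange equation gives
    d/dθ( z' / sqrt(196 + z'^2) ) = 0,
so z' is constant. Integrating once:
    z(θ) = a θ + b,
a helix on the cylinder (a straight line when the cylinder is unrolled). The constants a, b are determined by the endpoint conditions.
With endpoint conditions z(0) = 2 and z(π) = 8: from z(0) = b we get b = 2, and a·π + 2 = 8 gives a = 6/π, so
    z(θ) = (6/π) θ + 2.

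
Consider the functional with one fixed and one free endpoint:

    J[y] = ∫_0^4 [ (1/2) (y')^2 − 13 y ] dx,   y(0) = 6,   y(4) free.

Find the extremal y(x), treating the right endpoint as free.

The Lagrangian L = (1/2) (y')^2 − 13 y gives
    ∂L/∂y = −13,   ∂L/∂y' = y'.
Euler-Lagrange: d/dx(y') − (−13) = 0, i.e. y'' + 13 = 0, so
    y(x) = −(13/2) x^2 + C1 x + C2.
Fixed left endpoint y(0) = 6 ⇒ C2 = 6.
The right endpoint x = 4 is free, so the natural (transversality) condition is ∂L/∂y' |_{x=4} = 0, i.e. y'(4) = 0.
Compute y'(x) = −13 x + C1, so y'(4) = −52 + C1 = 0 ⇒ C1 = 52.
Therefore the extremal is
    y(x) = −(13/2) x^2 + 52 x + 6.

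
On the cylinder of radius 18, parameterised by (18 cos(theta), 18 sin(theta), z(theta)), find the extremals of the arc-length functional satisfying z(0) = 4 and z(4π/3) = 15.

Parameterise the cylinder of radius R = 18 as
    r(θ) = (18 cos θ, 18 sin θ, z(θ)).
The arc-length element is
    ds = sqrt(324 + (dz/dθ)^2) dθ,
so the Lagrangian is L = sqrt(324 + z'^2).
L depends on z' only, not on z or θ, so ∂L/∂z = 0 and
    ∂L/∂z' = z' / sqrt(324 + z'^2).
The Euler-Lagrange equation gives
    d/dθ( z' / sqrt(324 + z'^2) ) = 0,
so z' is constant. Integrating once:
    z(θ) = a θ + b,
a helix on the cylinder (a straight line when the cylinder is unrolled). The constants a, b are determined by the endpoint conditions.
With endpoint conditions z(0) = 4 and z(4π/3) = 15: from z(0) = b we get b = 4, and a·4π/3 + 4 = 15 gives a = 33/(4π), so
    z(θ) = (33/(4π)) θ + 4.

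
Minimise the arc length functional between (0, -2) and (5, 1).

Arc-length functional: J[y] = ∫ sqrt(1 + (y')^2) dx.
Lagrangian L = sqrt(1 + (y')^2) has no explicit y dependence, so ∂L/∂y = 0 and the Euler-Lagrange equation gives
    d/dx( y' / sqrt(1 + (y')^2) ) = 0  ⇒  y' / sqrt(1 + (y')^2) = const.
Hence y' is constant, so y(x) is affine.
Fitting the endpoints (0, -2) and (5, 1):
    slope m = (1 − (-2)) / (5 − 0) = 3/5,
    intercept c = (-2) − m·0 = -2.
Extremal: y(x) = (3/5) x - 2.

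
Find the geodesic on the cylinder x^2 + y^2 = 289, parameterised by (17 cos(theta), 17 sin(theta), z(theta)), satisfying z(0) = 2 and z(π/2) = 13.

Parameterise the cylinder of radius R = 17 as
    r(θ) = (17 cos θ, 17 sin θ, z(θ)).
The arc-length element is
    ds = sqrt(289 + (dz/dθ)^2) dθ,
so the Lagrangian is L = sqrt(289 + z'^2).
L depends on z' only, not on z or θ, so ∂L/∂z = 0 and
    ∂L/∂z' = z' / sqrt(289 + z'^2).
The Euler-Lagrange equation gives
    d/dθ( z' / sqrt(289 + z'^2) ) = 0,
so z' is constant. Integrating once:
    z(θ) = a θ + b,
a helix on the cylinder (a straight line when the cylinder is unrolled). The constants a, b are determined by the endpoint conditions.
With endpoint conditions z(0) = 2 and z(π/2) = 13: from z(0) = b we get b = 2, and a·π/2 + 2 = 13 gives a = 22/π, so
    z(θ) = (22/π) θ + 2.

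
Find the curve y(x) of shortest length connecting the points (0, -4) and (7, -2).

Arc-length functional: J[y] = ∫ sqrt(1 + (y')^2) dx.
Lagrangian L = sqrt(1 + (y')^2) has no explicit y dependence, so ∂L/∂y = 0 and the Euler-Lagrange equation gives
    d/dx( y' / sqrt(1 + (y')^2) ) = 0  ⇒  y' / sqrt(1 + (y')^2) = const.
Hence y' is constant, so y(x) is affine.
Fitting the endpoints (0, -4) and (7, -2):
    slope m = ((-2) − (-4)) / (7 − 0) = 2/7,
    intercept c = (-4) − m·0 = -4.
Extremal: y(x) = (2/7) x - 4.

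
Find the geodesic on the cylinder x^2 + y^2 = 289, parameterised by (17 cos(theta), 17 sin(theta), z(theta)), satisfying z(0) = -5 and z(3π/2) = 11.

Parameterise the cylinder of radius R = 17 as
    r(θ) = (17 cos θ, 17 sin θ, z(θ)).
The arc-length element is
    ds = sqrt(289 + (dz/dθ)^2) dθ,
so the Lagrangian is L = sqrt(289 + z'^2).
L depends on z' only, not on z or θ, so ∂L/∂z = 0 and
    ∂L/∂z' = z' / sqrt(289 + z'^2).
The Euler-Lagrange equation gives
    d/dθ( z' / sqrt(289 + z'^2) ) = 0,
so z' is constant. Integrating once:
    z(θ) = a θ + b,
a helix on the cylinder (a straight line when the cylinder is unrolled). The constants a, b are determined by the endpoint conditions.
With endpoint conditions z(0) = -5 and z(3π/2) = 11: from z(0) = b we get b = -5, and a·3π/2 + -5 = 11 gives a = 32/(3π), so
    z(θ) = (32/(3π)) θ − 5.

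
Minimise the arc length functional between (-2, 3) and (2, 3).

Arc-length functional: J[y] = ∫ sqrt(1 + (y')^2) dx.
Lagrangian L = sqrt(1 + (y')^2) has no explicit y dependence, so ∂L/∂y = 0 and the Euler-Lagrange equation gives
    d/dx( y' / sqrt(1 + (y')^2) ) = 0  ⇒  y' / sqrt(1 + (y')^2) = const.
Hence y' is constant, so y(x) is affine.
Fitting the endpoints (-2, 3) and (2, 3):
    slope m = (3 − 3) / (2 − (-2)) = 0,
    intercept c = 3 − m·(-2) = 3.
Extremal: y(x) = 3.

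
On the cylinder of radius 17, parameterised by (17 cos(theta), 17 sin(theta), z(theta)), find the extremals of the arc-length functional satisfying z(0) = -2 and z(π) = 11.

Parameterise the cylinder of radius R = 17 as
    r(θ) = (17 cos θ, 17 sin θ, z(θ)).
The arc-length element is
    ds = sqrt(289 + (dz/dθ)^2) dθ,
so the Lagrangian is L = sqrt(289 + z'^2).
L depends on z' only, not on z or θ, so ∂L/∂z = 0 and
    ∂L/∂z' = z' / sqrt(289 + z'^2).
The Euler-Lagrange equation gives
    d/dθ( z' / sqrt(289 + z'^2) ) = 0,
so z' is constant. Integrating once:
    z(θ) = a θ + b,
a helix on the cylinder (a straight line when the cylinder is unrolled). The constants a, b are determined by the endpoint conditions.
With endpoint conditions z(0) = -2 and z(π) = 11: from z(0) = b we get b = -2, and a·π + -2 = 11 gives a = 13/π, so
    z(θ) = (13/π) θ − 2.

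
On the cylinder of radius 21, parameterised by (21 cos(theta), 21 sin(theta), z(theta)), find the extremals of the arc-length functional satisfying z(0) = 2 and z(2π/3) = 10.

Parameterise the cylinder of radius R = 21 as
    r(θ) = (21 cos θ, 21 sin θ, z(θ)).
The arc-length element is
    ds = sqrt(441 + (dz/dθ)^2) dθ,
so the Lagrangian is L = sqrt(441 + z'^2).
L depends on z' only, not on z or θ, so ∂L/∂z = 0 and
    ∂L/∂z' = z' / sqrt(441 + z'^2).
The Euler-Lagrange equation gives
    d/dθ( z' / sqrt(441 + z'^2) ) = 0,
so z' is constant. Integrating once:
    z(θ) = a θ + b,
a helix on the cylinder (a straight line when the cylinder is unrolled). The constants a, b are determined by the endpoint conditions.
With endpoint conditions z(0) = 2 and z(2π/3) = 10: from z(0) = b we get b = 2, and a·2π/3 + 2 = 10 gives a = 12/π, so
    z(θ) = (12/π) θ + 2.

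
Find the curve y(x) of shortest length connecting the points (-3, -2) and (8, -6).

Arc-length functional: J[y] = ∫ sqrt(1 + (y')^2) dx.
Lagrangian L = sqrt(1 + (y')^2) has no explicit y dependence, so ∂L/∂y = 0 and the Euler-Lagrange equation gives
    d/dx( y' / sqrt(1 + (y')^2) ) = 0  ⇒  y' / sqrt(1 + (y')^2) = const.
Hence y' is constant, so y(x) is affine.
Fitting the endpoints (-3, -2) and (8, -6):
    slope m = ((-6) − (-2)) / (8 − (-3)) = -4/11,
    intercept c = (-2) − m·(-3) = -34/11.
Extremal: y(x) = (-4/11) x - 34/11.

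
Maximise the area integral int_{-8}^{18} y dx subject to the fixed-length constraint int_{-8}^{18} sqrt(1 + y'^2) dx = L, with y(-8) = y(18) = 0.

Set up the augmented Lagrangian using a multiplier λ for the length constraint:
    F(y, y') = y − λ sqrt(1 + y'^2).
F has no explicit x dependence, so the Beltrami identity yields a first integral
    F − y' ∂F/∂y' = C.
Compute ∂F/∂y' = −λ y' / sqrt(1 + y'^2). Then
    y − λ sqrt(1 + y'^2) + λ y'^2 / sqrt(1 + y'^2) = C
    ⇒  y − λ / sqrt(1 + y'^2) = C.
Solving for y' and integrating gives
    (x − a)^2 + (y − b)^2 = λ^2,
a circular arc of radius λ. The constants a, b are determined by the endpoint conditions y(-8) = y(18) = 0, and λ is fixed implicitly by the length constraint
    ∫_{-8}^{18} sqrt(1 + y'^2) dx = L.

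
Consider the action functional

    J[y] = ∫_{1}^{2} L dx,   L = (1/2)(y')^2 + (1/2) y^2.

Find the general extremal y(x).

The Lagrangian is L = (1/2)(y')^2 + (1/2) y^2.
∂L/∂y = y.
∂L/∂y' = y'.
The Euler-Lagrange equation d/dx(∂L/∂y') − ∂L/∂y = 0 becomes:
    y'' - y = 0
General solution: y(x) = A e^x + B e^(-x), where A and B are arbitrary constants fixed by the endpoint conditions.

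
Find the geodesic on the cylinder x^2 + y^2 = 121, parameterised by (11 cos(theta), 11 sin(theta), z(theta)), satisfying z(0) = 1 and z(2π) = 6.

Parameterise the cylinder of radius R = 11 as
    r(θ) = (11 cos θ, 11 sin θ, z(θ)).
The arc-length element is
    ds = sqrt(121 + (dz/dθ)^2) dθ,
so the Lagrangian is L = sqrt(121 + z'^2).
L depends on z' only, not on z or θ, so ∂L/∂z = 0 and
    ∂L/∂z' = z' / sqrt(121 + z'^2).
The Euler-Lagrange equation gives
    d/dθ( z' / sqrt(121 + z'^2) ) = 0,
so z' is constant. Integrating once:
    z(θ) = a θ + b,
a helix on the cylinder (a straight line when the cylinder is unrolled). The constants a, b are determined by the endpoint conditions.
With endpoint conditions z(0) = 1 and z(2π) = 6: from z(0) = b we get b = 1, and a·2π + 1 = 6 gives a = 5/(2π), so
    z(θ) = (5/(2π)) θ + 1.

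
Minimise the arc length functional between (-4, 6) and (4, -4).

Arc-length functional: J[y] = ∫ sqrt(1 + (y')^2) dx.
Lagrangian L = sqrt(1 + (y')^2) has no explicit y dependence, so ∂L/∂y = 0 and the Euler-Lagrange equation gives
    d/dx( y' / sqrt(1 + (y')^2) ) = 0  ⇒  y' / sqrt(1 + (y')^2) = const.
Hence y' is constant, so y(x) is affine.
Fitting the endpoints (-4, 6) and (4, -4):
    slope m = ((-4) − 6) / (4 − (-4)) = -5/4,
    intercept c = 6 − m·(-4) = 1.
Extremal: y(x) = (-5/4) x + 1.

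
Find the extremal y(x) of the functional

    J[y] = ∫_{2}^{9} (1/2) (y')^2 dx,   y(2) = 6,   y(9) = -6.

The Lagrangian is L = (1/2) (y')^2.
Compute ∂L/∂y = 0, ∂L/∂y' = y'.
The Euler-Lagrange equation d/dx(∂L/∂y') − ∂L/∂y = 0 reduces to
    y'' = 0.
Its general solution is
    y(x) = A x + B,
with A, B fixed by the endpoint conditions.
Applying the endpoint conditions y(2) = 6 and y(9) = -6: solve A·2 + B = 6 and A·9 + B = -6. Subtracting gives A(9 − 2) = -6 − 6, so A = -12/7, and B = 6 − A·2 = 66/7. Therefore
    y(x) = (-12/7) x + 66/7.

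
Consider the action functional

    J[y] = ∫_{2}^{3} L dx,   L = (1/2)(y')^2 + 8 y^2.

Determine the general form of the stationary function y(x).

The Lagrangian is L = (1/2)(y')^2 + 8 y^2.
∂L/∂y = 16y.
∂L/∂y' = y'.
The Euler-Lagrange equation d/dx(∂L/∂y') − ∂L/∂y = 0 becomes:
    y'' - 16 y = 0
General solution: y(x) = A e^(4x) + B e^(-4x), where A and B are arbitrary constants fixed by the endpoint conditions.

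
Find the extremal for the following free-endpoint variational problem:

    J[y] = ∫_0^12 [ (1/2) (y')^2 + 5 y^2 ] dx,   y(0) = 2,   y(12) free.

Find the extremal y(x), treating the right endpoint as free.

The Lagrangian L = (1/2) (y')^2 + 5 y^2 gives
    ∂L/∂y = 10 y,   ∂L/∂y' = y'.
Euler-Lagrange: y'' − 10 y = 0.
With k = sqrt(10), the general solution is
    y(x) = A cosh(sqrt(10) x) + B sinh(sqrt(10) x).
Fixed left endpoint y(0) = 2 ⇒ A = 2.
The right endpoint x = 12 is free, so the natural (transversality) condition is ∂L/∂y' |_{x=12} = 0, i.e. y'(12) = 0.
Compute y'(x) = A k sinh(k x) + B k cosh(k x), so
    y'(12) = A k sinh(k·12) + B k cosh(k·12) = 0
    ⇒ B = −A tanh(k·12) = − 2 tanh(sqrt(10)·12).
Therefore the extremal is
    y(x) = 2 cosh(sqrt(10) x) − 2 tanh(sqrt(10)·12) sinh(sqrt(10) x).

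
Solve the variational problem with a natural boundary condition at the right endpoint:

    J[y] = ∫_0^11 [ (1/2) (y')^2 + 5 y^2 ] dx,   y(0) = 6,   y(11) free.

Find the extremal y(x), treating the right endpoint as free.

The Lagrangian L = (1/2) (y')^2 + 5 y^2 gives
    ∂L/∂y = 10 y,   ∂L/∂y' = y'.
Euler-Lagrange: y'' − 10 y = 0.
With k = sqrt(10), the general solution is
    y(x) = A cosh(sqrt(10) x) + B sinh(sqrt(10) x).
Fixed left endpoint y(0) = 6 ⇒ A = 6.
The right endpoint x = 11 is free, so the natural (transversality) condition is ∂L/∂y' |_{x=11} = 0, i.e. y'(11) = 0.
Compute y'(x) = A k sinh(k x) + B k cosh(k x), so
    y'(11) = A k sinh(k·11) + B k cosh(k·11) = 0
    ⇒ B = −A tanh(k·11) = − 6 tanh(sqrt(10)·11).
Therefore the extremal is
    y(x) = 6 cosh(sqrt(10) x) − 6 tanh(sqrt(10)·11) sinh(sqrt(10) x).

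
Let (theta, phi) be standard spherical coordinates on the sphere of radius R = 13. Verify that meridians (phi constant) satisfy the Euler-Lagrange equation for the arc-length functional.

On the sphere of radius R = 13 with spherical coordinates (θ, φ), the induced metric is
    ds^2 = 169(dθ^2 + sin^2(θ) dφ^2).
Using θ as the parameter, the arc-length functional becomes
    J[φ] = ∫ 13 sqrt(1 + sin^2(θ) (dφ/dθ)^2) dθ.
So L = 13 sqrt(1 + sin^2(θ) φ'^2). Compute
    ∂L/∂φ = 0  (L has no explicit φ dependence),
    ∂L/∂φ' = 13 sin^2(θ) φ' / sqrt(1 + sin^2(θ) φ'^2).
For the candidate φ(θ) = c (constant), φ' = 0, so ∂L/∂φ' evaluated along the candidate vanishes, and ∂L/∂φ is identically zero. Hence
    d/dθ(∂L/∂φ') − ∂L/∂φ = 0
is satisfied. Therefore meridians φ = const are extremals of arc length — they are geodesics on the sphere.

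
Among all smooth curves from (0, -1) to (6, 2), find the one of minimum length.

Arc-length functional: J[y] = ∫ sqrt(1 + (y')^2) dx.
Lagrangian L = sqrt(1 + (y')^2) has no explicit y dependence, so ∂L/∂y = 0 and the Euler-Lagrange equation gives
    d/dx( y' / sqrt(1 + (y')^2) ) = 0  ⇒  y' / sqrt(1 + (y')^2) = const.
Hence y' is constant, so y(x) is affine.
Fitting the endpoints (0, -1) and (6, 2):
    slope m = (2 − (-1)) / (6 − 0) = 1/2,
    intercept c = (-1) − m·0 = -1.
Extremal: y(x) = (1/2) x - 1.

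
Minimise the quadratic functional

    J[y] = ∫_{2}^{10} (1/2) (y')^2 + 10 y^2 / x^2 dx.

The Lagrangian is L = (1/2) (y')^2 + 10 y^2 / x^2.
Compute ∂L/∂y = 20y/x^2, ∂L/∂y' = y'.
The Euler-Lagrange equation d/dx(∂L/∂y') − ∂L/∂y = 0 reduces to
    y'' − 20/x^2 · y = 0  (x > 0).
Its general solution is
    y(x) = A x^5 + B x^(-4),
with A, B fixed by the endpoint conditions.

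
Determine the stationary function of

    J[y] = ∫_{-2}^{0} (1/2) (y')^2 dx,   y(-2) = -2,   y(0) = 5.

The Lagrangian is L = (1/2) (y')^2.
Compute ∂L/∂y = 0, ∂L/∂y' = y'.
The Euler-Lagrange equation d/dx(∂L/∂y') − ∂L/∂y = 0 reduces to
    y'' = 0.
Its general solution is
    y(x) = A x + B,
with A, B fixed by the endpoint conditions.
Applying the endpoint conditions y(-2) = -2 and y(0) = 5: solve A·-2 + B = -2 and A·0 + B = 5. Subtracting gives A(0 − -2) = 5 − -2, so A = 7/2, and B = -2 − A·-2 = 5. Therefore
    y(x) = (7/2) x + 5.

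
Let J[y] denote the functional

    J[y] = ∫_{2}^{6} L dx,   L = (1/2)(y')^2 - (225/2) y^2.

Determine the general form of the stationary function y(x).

The Lagrangian is L = (1/2)(y')^2 - (225/2) y^2.
∂L/∂y = -225y.
∂L/∂y' = y'.
The Euler-Lagrange equation d/dx(∂L/∂y') − ∂L/∂y = 0 becomes:
    y'' + 225 y = 0
General solution: y(x) = A sin(15x) + B cos(15x), where A and B are arbitrary constants fixed by the endpoint conditions.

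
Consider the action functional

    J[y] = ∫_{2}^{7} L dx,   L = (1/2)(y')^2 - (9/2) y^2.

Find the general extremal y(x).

The Lagrangian is L = (1/2)(y')^2 - (9/2) y^2.
∂L/∂y = -9y.
∂L/∂y' = y'.
The Euler-Lagrange equation d/dx(∂L/∂y') − ∂L/∂y = 0 becomes:
    y'' + 9 y = 0
General solution: y(x) = A sin(3x) + B cos(3x), where A and B are arbitrary constants fixed by the endpoint conditions.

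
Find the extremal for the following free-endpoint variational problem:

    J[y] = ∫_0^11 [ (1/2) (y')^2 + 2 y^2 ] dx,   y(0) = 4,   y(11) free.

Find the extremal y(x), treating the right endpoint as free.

The Lagrangian L = (1/2) (y')^2 + 2 y^2 gives
    ∂L/∂y = 4 y,   ∂L/∂y' = y'.
Euler-Lagrange: y'' − 4 y = 0.
With k = 2, the general solution is
    y(x) = A cosh(2 x) + B sinh(2 x).
Fixed left endpoint y(0) = 4 ⇒ A = 4.
The right endpoint x = 11 is free, so the natural (transversality) condition is ∂L/∂y' |_{x=11} = 0, i.e. y'(11) = 0.
Compute y'(x) = A k sinh(k x) + B k cosh(k x), so
    y'(11) = A k sinh(k·11) + B k cosh(k·11) = 0
    ⇒ B = −A tanh(k·11) = − 4 tanh(2·11).
Therefore the extremal is
    y(x) = 4 cosh(2 x) − 4 tanh(2·11) sinh(2 x).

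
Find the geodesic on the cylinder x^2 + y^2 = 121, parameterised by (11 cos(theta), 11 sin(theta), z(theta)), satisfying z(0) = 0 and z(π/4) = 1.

Parameterise the cylinder of radius R = 11 as
    r(θ) = (11 cos θ, 11 sin θ, z(θ)).
The arc-length element is
    ds = sqrt(121 + (dz/dθ)^2) dθ,
so the Lagrangian is L = sqrt(121 + z'^2).
L depends on z' only, not on z or θ, so ∂L/∂z = 0 and
    ∂L/∂z' = z' / sqrt(121 + z'^2).
The Euler-Lagrange equation gives
    d/dθ( z' / sqrt(121 + z'^2) ) = 0,
so z' is constant. Integrating once:
    z(θ) = a θ + b,
a helix on the cylinder (a straight line when the cylinder is unrolled). The constants a, b are determined by the endpoint conditions.
With endpoint conditions z(0) = 0 and z(π/4) = 1: from z(0) = b we get b = 0, and a·π/4 + 0 = 1 gives a = 4/π, so
    z(θ) = (4/π) θ.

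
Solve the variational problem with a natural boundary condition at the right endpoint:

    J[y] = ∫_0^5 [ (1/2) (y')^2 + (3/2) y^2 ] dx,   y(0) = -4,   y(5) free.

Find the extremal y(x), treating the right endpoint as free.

The Lagrangian L = (1/2) (y')^2 + (3/2) y^2 gives
    ∂L/∂y = 3 y,   ∂L/∂y' = y'.
Euler-Lagrange: y'' − 3 y = 0.
With k = sqrt(3), the general solution is
    y(x) = A cosh(sqrt(3) x) + B sinh(sqrt(3) x).
Fixed left endpoint y(0) = -4 ⇒ A = -4.
The right endpoint x = 5 is free, so the natural (transversality) condition is ∂L/∂y' |_{x=5} = 0, i.e. y'(5) = 0.
Compute y'(x) = A k sinh(k x) + B k cosh(k x), so
    y'(5) = A k sinh(k·5) + B k cosh(k·5) = 0
    ⇒ B = −A tanh(k·5) = 4 tanh(sqrt(3)·5).
Therefore the extremal is
    y(x) = −4 cosh(sqrt(3) x) + 4 tanh(sqrt(3)·5) sinh(sqrt(3) x).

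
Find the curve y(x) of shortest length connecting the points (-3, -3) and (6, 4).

Arc-length functional: J[y] = ∫ sqrt(1 + (y')^2) dx.
Lagrangian L = sqrt(1 + (y')^2) has no explicit y dependence, so ∂L/∂y = 0 and the Euler-Lagrange equation gives
    d/dx( y' / sqrt(1 + (y')^2) ) = 0  ⇒  y' / sqrt(1 + (y')^2) = const.
Hence y' is constant, so y(x) is affine.
Fitting the endpoints (-3, -3) and (6, 4):
    slope m = (4 − (-3)) / (6 − (-3)) = 7/9,
    intercept c = (-3) − m·(-3) = -2/3.
Extremal: y(x) = (7/9) x - 2/3.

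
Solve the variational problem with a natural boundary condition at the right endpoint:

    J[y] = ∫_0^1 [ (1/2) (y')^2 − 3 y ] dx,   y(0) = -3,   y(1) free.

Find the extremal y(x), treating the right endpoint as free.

The Lagrangian L = (1/2) (y')^2 − 3 y gives
    ∂L/∂y = −3,   ∂L/∂y' = y'.
Euler-Lagrange: d/dx(y') − (−3) = 0, i.e. y'' + 3 = 0, so
    y(x) = −(3/2) x^2 + C1 x + C2.
Fixed left endpoint y(0) = -3 ⇒ C2 = -3.
The right endpoint x = 1 is free, so the natural (transversality) condition is ∂L/∂y' |_{x=1} = 0, i.e. y'(1) = 0.
Compute y'(x) = −3 x + C1, so y'(1) = −3 + C1 = 0 ⇒ C1 = 3.
Therefore the extremal is
    y(x) = −(3/2) x^2 + 3 x − 3.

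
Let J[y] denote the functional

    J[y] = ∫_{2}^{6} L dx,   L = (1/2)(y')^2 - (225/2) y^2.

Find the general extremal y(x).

The Lagrangian is L = (1/2)(y')^2 - (225/2) y^2.
∂L/∂y = -225y.
∂L/∂y' = y'.
The Euler-Lagrange equation d/dx(∂L/∂y') − ∂L/∂y = 0 becomes:
    y'' + 225 y = 0
General solution: y(x) = A sin(15x) + B cos(15x), where A and B are arbitrary constants fixed by the endpoint conditions.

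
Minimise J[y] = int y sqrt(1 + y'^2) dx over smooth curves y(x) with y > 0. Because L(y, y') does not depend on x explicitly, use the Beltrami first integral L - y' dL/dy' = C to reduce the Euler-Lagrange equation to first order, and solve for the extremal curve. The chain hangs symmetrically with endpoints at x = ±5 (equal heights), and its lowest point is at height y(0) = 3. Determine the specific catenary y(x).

The Lagrangian L(y, y') = y sqrt(1 + y'^2) has no explicit x dependence, so the Beltrami identity applies:
    L − y' ∂L/∂y' = C.
Compute ∂L/∂y' = y · y' / sqrt(1 + y'^2). Then
    L − y' ∂L/∂y'
    = y sqrt(1 + y'^2) − y · y'^2 / sqrt(1 + y'^2)
    = y (1 + y'^2 − y'^2) / sqrt(1 + y'^2)
    = y / sqrt(1 + y'^2) = C.
Squaring gives y^2 = C^2 (1 + y'^2), i.e.
    y'^2 = y^2 / C^2 − 1.
Separating variables,
    dy / sqrt(y^2 − C^2) = dx / C,
and integrating gives arccosh(y / C) = (x − a)/C, so
    y(x) = C cosh((x − a)/C),
the catenary. The constants C and a are fixed by the two endpoint conditions (and, for the hanging-chain problem, the length constraint selects C).
Now fit the given data. The endpoints x = ±5 are symmetric at equal height, so the catenary is even about its minimum: a = 0 and y(x) = C cosh(x/C). The lowest point is y(0) = C cosh(0) = C, and we are told y(0) = 3, so C = 3. Therefore
    y(x) = 3 cosh(x/3),
and at the endpoints
    y(±5) = 3 cosh(5/3).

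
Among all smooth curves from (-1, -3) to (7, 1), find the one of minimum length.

Arc-length functional: J[y] = ∫ sqrt(1 + (y')^2) dx.
Lagrangian L = sqrt(1 + (y')^2) has no explicit y dependence, so ∂L/∂y = 0 and the Euler-Lagrange equation gives
    d/dx( y' / sqrt(1 + (y')^2) ) = 0  ⇒  y' / sqrt(1 + (y')^2) = const.
Hence y' is constant, so y(x) is affine.
Fitting the endpoints (-1, -3) and (7, 1):
    slope m = (1 − (-3)) / (7 − (-1)) = 1/2,
    intercept c = (-3) − m·(-1) = -5/2.
Extremal: y(x) = (1/2) x - 5/2.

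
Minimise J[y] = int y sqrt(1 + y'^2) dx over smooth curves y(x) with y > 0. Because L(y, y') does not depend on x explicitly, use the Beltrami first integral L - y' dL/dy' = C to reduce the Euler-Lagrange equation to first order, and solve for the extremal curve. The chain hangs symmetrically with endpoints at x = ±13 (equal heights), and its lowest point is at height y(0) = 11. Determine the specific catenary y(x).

The Lagrangian L(y, y') = y sqrt(1 + y'^2) has no explicit x dependence, so the Beltrami identity applies:
    L − y' ∂L/∂y' = C.
Compute ∂L/∂y' = y · y' / sqrt(1 + y'^2). Then
    L − y' ∂L/∂y'
    = y sqrt(1 + y'^2) − y · y'^2 / sqrt(1 + y'^2)
    = y (1 + y'^2 − y'^2) / sqrt(1 + y'^2)
    = y / sqrt(1 + y'^2) = C.
Squaring gives y^2 = C^2 (1 + y'^2), i.e.
    y'^2 = y^2 / C^2 − 1.
Separating variables,
    dy / sqrt(y^2 − C^2) = dx / C,
and integrating gives arccosh(y / C) = (x − a)/C, so
    y(x) = C cosh((x − a)/C),
the catenary. The constants C and a are fixed by the two endpoint conditions (and, for the hanging-chain problem, the length constraint selects C).
Now fit the given data. The endpoints x = ±13 are symmetric at equal height, so the catenary is even about its minimum: a = 0 and y(x) = C cosh(x/C). The lowest point is y(0) = C cosh(0) = C, and we are told y(0) = 11, so C = 11. Therefore
    y(x) = 11 cosh(x/11),
and at the endpoints
    y(±13) = 11 cosh(13/11).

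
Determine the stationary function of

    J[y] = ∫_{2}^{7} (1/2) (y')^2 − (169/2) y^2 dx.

The Lagrangian is L = (1/2) (y')^2 − (169/2) y^2.
Compute ∂L/∂y = -169y, ∂L/∂y' = y'.
The Euler-Lagrange equation d/dx(∂L/∂y') − ∂L/∂y = 0 reduces to
    y'' + 169 y = 0.
Its general solution is
    y(x) = A sin(13x) + B cos(13x),
with A, B fixed by the endpoint conditions.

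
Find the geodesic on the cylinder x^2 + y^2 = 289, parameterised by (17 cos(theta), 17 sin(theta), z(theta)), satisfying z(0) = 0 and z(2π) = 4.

Parameterise the cylinder of radius R = 17 as
    r(θ) = (17 cos θ, 17 sin θ, z(θ)).
The arc-length element is
    ds = sqrt(289 + (dz/dθ)^2) dθ,
so the Lagrangian is L = sqrt(289 + z'^2).
L depends on z' only, not on z or θ, so ∂L/∂z = 0 and
    ∂L/∂z' = z' / sqrt(289 + z'^2).
The Euler-Lagrange equation gives
    d/dθ( z' / sqrt(289 + z'^2) ) = 0,
so z' is constant. Integrating once:
    z(θ) = a θ + b,
a helix on the cylinder (a straight line when the cylinder is unrolled). The constants a, b are determined by the endpoint conditions.
With endpoint conditions z(0) = 0 and z(2π) = 4: from z(0) = b we get b = 0, and a·2π + 0 = 4 gives a = 2/π, so
    z(θ) = (2/π) θ.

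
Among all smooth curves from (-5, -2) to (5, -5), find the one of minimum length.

Arc-length functional: J[y] = ∫ sqrt(1 + (y')^2) dx.
Lagrangian L = sqrt(1 + (y')^2) has no explicit y dependence, so ∂L/∂y = 0 and the Euler-Lagrange equation gives
    d/dx( y' / sqrt(1 + (y')^2) ) = 0  ⇒  y' / sqrt(1 + (y')^2) = const.
Hence y' is constant, so y(x) is affine.
Fitting the endpoints (-5, -2) and (5, -5):
    slope m = ((-5) − (-2)) / (5 − (-5)) = -3/10,
    intercept c = (-2) − m·(-5) = -7/2.
Extremal: y(x) = (-3/10) x - 7/2.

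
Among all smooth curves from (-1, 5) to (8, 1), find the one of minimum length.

Arc-length functional: J[y] = ∫ sqrt(1 + (y')^2) dx.
Lagrangian L = sqrt(1 + (y')^2) has no explicit y dependence, so ∂L/∂y = 0 and the Euler-Lagrange equation gives
    d/dx( y' / sqrt(1 + (y')^2) ) = 0  ⇒  y' / sqrt(1 + (y')^2) = const.
Hence y' is constant, so y(x) is affine.
Fitting the endpoints (-1, 5) and (8, 1):
    slope m = (1 − 5) / (8 − (-1)) = -4/9,
    intercept c = 5 − m·(-1) = 41/9.
Extremal: y(x) = (-4/9) x + 41/9.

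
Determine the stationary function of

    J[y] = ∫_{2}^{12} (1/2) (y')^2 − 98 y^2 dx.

The Lagrangian is L = (1/2) (y')^2 − 98 y^2.
Compute ∂L/∂y = -196y, ∂L/∂y' = y'.
The Euler-Lagrange equation d/dx(∂L/∂y') − ∂L/∂y = 0 reduces to
    y'' + 196 y = 0.
Its general solution is
    y(x) = A sin(14x) + B cos(14x),
with A, B fixed by the endpoint conditions.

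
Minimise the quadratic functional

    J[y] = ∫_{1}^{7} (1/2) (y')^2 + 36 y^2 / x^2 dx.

The Lagrangian is L = (1/2) (y')^2 + 36 y^2 / x^2.
Compute ∂L/∂y = 72y/x^2, ∂L/∂y' = y'.
The Euler-Lagrange equation d/dx(∂L/∂y') − ∂L/∂y = 0 reduces to
    y'' − 72/x^2 · y = 0  (x > 0).
Its general solution is
    y(x) = A x^9 + B x^(-8),
with A, B fixed by the endpoint conditions.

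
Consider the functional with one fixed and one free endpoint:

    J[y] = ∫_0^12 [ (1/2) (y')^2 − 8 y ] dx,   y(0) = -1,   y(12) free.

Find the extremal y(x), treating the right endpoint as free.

The Lagrangian L = (1/2) (y')^2 − 8 y gives
    ∂L/∂y = −8,   ∂L/∂y' = y'.
Euler-Lagrange: d/dx(y') − (−8) = 0, i.e. y'' + 8 = 0, so
    y(x) = −(8/2) x^2 + C1 x + C2.
Fixed left endpoint y(0) = -1 ⇒ C2 = -1.
The right endpoint x = 12 is free, so the natural (transversality) condition is ∂L/∂y' |_{x=12} = 0, i.e. y'(12) = 0.
Compute y'(x) = −8 x + C1, so y'(12) = −96 + C1 = 0 ⇒ C1 = 96.
Therefore the extremal is
    y(x) = −4 x^2 + 96 x − 1.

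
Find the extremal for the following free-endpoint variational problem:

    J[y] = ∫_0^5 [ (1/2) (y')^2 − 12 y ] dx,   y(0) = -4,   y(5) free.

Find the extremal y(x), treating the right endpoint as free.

The Lagrangian L = (1/2) (y')^2 − 12 y gives
    ∂L/∂y = −12,   ∂L/∂y' = y'.
Euler-Lagrange: d/dx(y') − (−12) = 0, i.e. y'' + 12 = 0, so
    y(x) = −(12/2) x^2 + C1 x + C2.
Fixed left endpoint y(0) = -4 ⇒ C2 = -4.
The right endpoint x = 5 is free, so the natural (transversality) condition is ∂L/∂y' |_{x=5} = 0, i.e. y'(5) = 0.
Compute y'(x) = −12 x + C1, so y'(5) = −60 + C1 = 0 ⇒ C1 = 60.
Therefore the extremal is
    y(x) = −6 x^2 + 60 x − 4.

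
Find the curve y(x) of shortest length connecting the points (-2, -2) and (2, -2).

Arc-length functional: J[y] = ∫ sqrt(1 + (y')^2) dx.
Lagrangian L = sqrt(1 + (y')^2) has no explicit y dependence, so ∂L/∂y = 0 and the Euler-Lagrange equation gives
    d/dx( y' / sqrt(1 + (y')^2) ) = 0  ⇒  y' / sqrt(1 + (y')^2) = const.
Hence y' is constant, so y(x) is affine.
Fitting the endpoints (-2, -2) and (2, -2):
    slope m = ((-2) − (-2)) / (2 − (-2)) = 0,
    intercept c = (-2) − m·(-2) = -2.
Extremal: y(x) = -2.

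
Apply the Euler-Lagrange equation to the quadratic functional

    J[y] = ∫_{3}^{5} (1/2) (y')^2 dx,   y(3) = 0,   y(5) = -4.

The Lagrangian is L = (1/2) (y')^2.
Compute ∂L/∂y = 0, ∂L/∂y' = y'.
The Euler-Lagrange equation d/dx(∂L/∂y') − ∂L/∂y = 0 reduces to
    y'' = 0.
Its general solution is
    y(x) = A x + B,
with A, B fixed by the endpoint conditions.
Applying the endpoint conditions y(3) = 0 and y(5) = -4: solve A·3 + B = 0 and A·5 + B = -4. Subtracting gives A(5 − 3) = -4 − 0, so A = -2, and B = 0 − A·3 = 6. Therefore
    y(x) = -2 x + 6.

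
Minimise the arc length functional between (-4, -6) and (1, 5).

Arc-length functional: J[y] = ∫ sqrt(1 + (y')^2) dx.
Lagrangian L = sqrt(1 + (y')^2) has no explicit y dependence, so ∂L/∂y = 0 and the Euler-Lagrange equation gives
    d/dx( y' / sqrt(1 + (y')^2) ) = 0  ⇒  y' / sqrt(1 + (y')^2) = const.
Hence y' is constant, so y(x) is affine.
Fitting the endpoints (-4, -6) and (1, 5):
    slope m = (5 − (-6)) / (1 − (-4)) = 11/5,
    intercept c = (-6) − m·(-4) = 14/5.
Extremal: y(x) = (11/5) x + 14/5.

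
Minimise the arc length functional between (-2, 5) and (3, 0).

Arc-length functional: J[y] = ∫ sqrt(1 + (y')^2) dx.
Lagrangian L = sqrt(1 + (y')^2) has no explicit y dependence, so ∂L/∂y = 0 and the Euler-Lagrange equation gives
    d/dx( y' / sqrt(1 + (y')^2) ) = 0  ⇒  y' / sqrt(1 + (y')^2) = const.
Hence y' is constant, so y(x) is affine.
Fitting the endpoints (-2, 5) and (3, 0):
    slope m = (0 − 5) / (3 − (-2)) = -1,
    intercept c = 5 − m·(-2) = 3.
Extremal: y(x) = -x + 3.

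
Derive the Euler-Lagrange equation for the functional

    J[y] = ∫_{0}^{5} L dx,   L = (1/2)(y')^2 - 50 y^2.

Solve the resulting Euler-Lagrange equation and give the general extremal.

The Lagrangian is L = (1/2)(y')^2 - 50 y^2.
∂L/∂y = -100y.
∂L/∂y' = y'.
The Euler-Lagrange equation d/dx(∂L/∂y') − ∂L/∂y = 0 becomes:
    y'' + 100 y = 0
General solution: y(x) = A sin(10x) + B cos(10x), where A and B are arbitrary constants fixed by the endpoint conditions.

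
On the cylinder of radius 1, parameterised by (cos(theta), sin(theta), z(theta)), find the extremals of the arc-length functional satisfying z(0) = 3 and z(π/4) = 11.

Parameterise the cylinder of radius R = 1 as
    r(θ) = (cos θ, sin θ, z(θ)).
The arc-length element is
    ds = sqrt(1 + (dz/dθ)^2) dθ,
so the Lagrangian is L = sqrt(1 + z'^2).
L depends on z' only, not on z or θ, so ∂L/∂z = 0 and
    ∂L/∂z' = z' / sqrt(1 + z'^2).
The Euler-Lagrange equation gives
    d/dθ( z' / sqrt(1 + z'^2) ) = 0,
so z' is constant. Integrating once:
    z(θ) = a θ + b,
a helix on the cylinder (a straight line when the cylinder is unrolled). The constants a, b are determined by the endpoint conditions.
With endpoint conditions z(0) = 3 and z(π/4) = 11: from z(0) = b we get b = 3, and a·π/4 + 3 = 11 gives a = 32/π, so
    z(θ) = (32/π) θ + 3.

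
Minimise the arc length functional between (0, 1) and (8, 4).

Arc-length functional: J[y] = ∫ sqrt(1 + (y')^2) dx.
Lagrangian L = sqrt(1 + (y')^2) has no explicit y dependence, so ∂L/∂y = 0 and the Euler-Lagrange equation gives
    d/dx( y' / sqrt(1 + (y')^2) ) = 0  ⇒  y' / sqrt(1 + (y')^2) = const.
Hence y' is constant, so y(x) is affine.
Fitting the endpoints (0, 1) and (8, 4):
    slope m = (4 − 1) / (8 − 0) = 3/8,
    intercept c = 1 − m·0 = 1.
Extremal: y(x) = (3/8) x + 1.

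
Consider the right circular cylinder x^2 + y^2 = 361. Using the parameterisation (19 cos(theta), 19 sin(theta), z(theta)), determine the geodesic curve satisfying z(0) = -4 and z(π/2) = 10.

Parameterise the cylinder of radius R = 19 as
    r(θ) = (19 cos θ, 19 sin θ, z(θ)).
The arc-length element is
    ds = sqrt(361 + (dz/dθ)^2) dθ,
so the Lagrangian is L = sqrt(361 + z'^2).
L depends on z' only, not on z or θ, so ∂L/∂z = 0 and
    ∂L/∂z' = z' / sqrt(361 + z'^2).
The Euler-Lagrange equation gives
    d/dθ( z' / sqrt(361 + z'^2) ) = 0,
so z' is constant. Integrating once:
    z(θ) = a θ + b,
a helix on the cylinder (a straight line when the cylinder is unrolled). The constants a, b are determined by the endpoint conditions.
With endpoint conditions z(0) = -4 and z(π/2) = 10: from z(0) = b we get b = -4, and a·π/2 + -4 = 10 gives a = 28/π, so
    z(θ) = (28/π) θ − 4.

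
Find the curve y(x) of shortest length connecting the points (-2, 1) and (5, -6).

Arc-length functional: J[y] = ∫ sqrt(1 + (y')^2) dx.
Lagrangian L = sqrt(1 + (y')^2) has no explicit y dependence, so ∂L/∂y = 0 and the Euler-Lagrange equation gives
    d/dx( y' / sqrt(1 + (y')^2) ) = 0  ⇒  y' / sqrt(1 + (y')^2) = const.
Hence y' is constant, so y(x) is affine.
Fitting the endpoints (-2, 1) and (5, -6):
    slope m = ((-6) − 1) / (5 − (-2)) = -1,
    intercept c = 1 − m·(-2) = -1.
Extremal: y(x) = -x - 1.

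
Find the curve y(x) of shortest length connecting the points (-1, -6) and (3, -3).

Arc-length functional: J[y] = ∫ sqrt(1 + (y')^2) dx.
Lagrangian L = sqrt(1 + (y')^2) has no explicit y dependence, so ∂L/∂y = 0 and the Euler-Lagrange equation gives
    d/dx( y' / sqrt(1 + (y')^2) ) = 0  ⇒  y' / sqrt(1 + (y')^2) = const.
Hence y' is constant, so y(x) is affine.
Fitting the endpoints (-1, -6) and (3, -3):
    slope m = ((-3) − (-6)) / (3 − (-1)) = 3/4,
    intercept c = (-6) − m·(-1) = -21/4.
Extremal: y(x) = (3/4) x - 21/4.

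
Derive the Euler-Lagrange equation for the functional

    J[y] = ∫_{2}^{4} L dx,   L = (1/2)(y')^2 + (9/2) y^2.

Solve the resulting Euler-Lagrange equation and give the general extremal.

The Lagrangian is L = (1/2)(y')^2 + (9/2) y^2.
∂L/∂y = 9y.
∂L/∂y' = y'.
The Euler-Lagrange equation d/dx(∂L/∂y') − ∂L/∂y = 0 becomes:
    y'' - 9 y = 0
General solution: y(x) = A e^(3x) + B e^(-3x), where A and B are arbitrary constants fixed by the endpoint conditions.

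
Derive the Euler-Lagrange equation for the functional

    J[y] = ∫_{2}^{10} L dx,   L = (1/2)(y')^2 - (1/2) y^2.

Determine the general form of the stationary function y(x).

The Lagrangian is L = (1/2)(y')^2 - (1/2) y^2.
∂L/∂y = -y.
∂L/∂y' = y'.
The Euler-Lagrange equation d/dx(∂L/∂y') − ∂L/∂y = 0 becomes:
    y'' + y = 0
General solution: y(x) = A sin(x) + B cos(x), where A and B are arbitrary constants fixed by the endpoint conditions.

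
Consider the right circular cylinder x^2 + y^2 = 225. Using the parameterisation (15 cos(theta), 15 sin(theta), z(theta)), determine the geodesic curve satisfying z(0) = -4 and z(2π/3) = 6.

Parameterise the cylinder of radius R = 15 as
    r(θ) = (15 cos θ, 15 sin θ, z(θ)).
The arc-length element is
    ds = sqrt(225 + (dz/dθ)^2) dθ,
so the Lagrangian is L = sqrt(225 + z'^2).
L depends on z' only, not on z or θ, so ∂L/∂z = 0 and
    ∂L/∂z' = z' / sqrt(225 + z'^2).
The Euler-Lagrange equation gives
    d/dθ( z' / sqrt(225 + z'^2) ) = 0,
so z' is constant. Integrating once:
    z(θ) = a θ + b,
a helix on the cylinder (a straight line when the cylinder is unrolled). The constants a, b are determined by the endpoint conditions.
With endpoint conditions z(0) = -4 and z(2π/3) = 6: from z(0) = b we get b = -4, and a·2π/3 + -4 = 6 gives a = 15/π, so
    z(θ) = (15/π) θ − 4.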